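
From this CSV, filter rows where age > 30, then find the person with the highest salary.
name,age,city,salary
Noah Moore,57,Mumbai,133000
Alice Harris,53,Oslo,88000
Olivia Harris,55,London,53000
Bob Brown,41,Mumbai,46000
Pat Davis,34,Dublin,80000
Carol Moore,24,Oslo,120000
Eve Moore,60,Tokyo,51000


Filter: age > 30
Sort by: salary (descending)

Filtered records (6):
  Noah Moore, age 57, salary $133000
  Alice Harris, age 53, salary $88000
  Pat Davis, age 34, salary $80000
  Olivia Harris, age 55, salary $53000
  Eve Moore, age 60, salary $51000
  Bob Brown, age 41, salary $46000

Highest salary: Noah Moore ($133000)

Noah Moore


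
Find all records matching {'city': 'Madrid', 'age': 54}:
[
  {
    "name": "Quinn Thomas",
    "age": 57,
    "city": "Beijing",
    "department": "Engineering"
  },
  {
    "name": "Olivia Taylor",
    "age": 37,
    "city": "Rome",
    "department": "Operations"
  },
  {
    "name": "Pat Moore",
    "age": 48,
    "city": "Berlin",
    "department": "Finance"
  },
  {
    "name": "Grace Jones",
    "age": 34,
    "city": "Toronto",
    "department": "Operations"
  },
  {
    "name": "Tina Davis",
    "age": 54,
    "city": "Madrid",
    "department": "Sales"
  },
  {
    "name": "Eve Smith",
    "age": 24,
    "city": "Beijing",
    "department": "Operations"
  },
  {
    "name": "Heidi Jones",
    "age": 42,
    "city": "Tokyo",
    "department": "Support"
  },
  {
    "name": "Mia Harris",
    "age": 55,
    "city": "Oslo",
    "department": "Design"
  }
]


Search criteria: {'city': 'Madrid', 'age': 54}

Checking 8 records:
  Quinn Thomas: {city: Beijing, age: 57}
  Olivia Taylor: {city: Rome, age: 37}
  Pat Moore: {city: Berlin, age: 48}
  Grace Jones: {city: Toronto, age: 34}
  Tina Davis: {city: Madrid, age: 54} <-- MATCH
  Eve Smith: {city: Beijing, age: 24}
  Heidi Jones: {city: Tokyo, age: 42}
  Mia Harris: {city: Oslo, age: 55}

Matches: ["Tina Davis"]

["Tina Davis"]


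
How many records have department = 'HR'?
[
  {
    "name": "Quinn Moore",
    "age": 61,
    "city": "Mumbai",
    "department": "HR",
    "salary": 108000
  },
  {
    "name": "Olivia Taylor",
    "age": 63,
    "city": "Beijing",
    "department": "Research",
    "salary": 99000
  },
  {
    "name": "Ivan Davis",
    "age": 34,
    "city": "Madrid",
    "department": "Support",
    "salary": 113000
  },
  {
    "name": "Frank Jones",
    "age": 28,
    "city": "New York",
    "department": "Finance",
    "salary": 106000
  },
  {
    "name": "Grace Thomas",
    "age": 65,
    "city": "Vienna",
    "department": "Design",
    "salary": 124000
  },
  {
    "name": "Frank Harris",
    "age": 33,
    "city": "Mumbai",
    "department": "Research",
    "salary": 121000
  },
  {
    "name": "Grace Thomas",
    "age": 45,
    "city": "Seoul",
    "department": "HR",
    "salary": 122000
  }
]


Data: 7 records
Condition: department = 'HR'

Checking each record:
  Quinn Moore: HR MATCH
  Olivia Taylor: Research
  Ivan Davis: Support
  Frank Jones: Finance
  Grace Thomas: Design
  Frank Harris: Research
  Grace Thomas: HR MATCH

Count: 2

2


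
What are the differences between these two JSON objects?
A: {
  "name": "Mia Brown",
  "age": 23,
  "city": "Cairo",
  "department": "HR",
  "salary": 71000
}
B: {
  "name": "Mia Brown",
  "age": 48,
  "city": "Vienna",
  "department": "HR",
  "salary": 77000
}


Comparing each field (in key order):
  name: same
  age: DIFFERENT
  city: DIFFERENT
  department: same
  salary: DIFFERENT
Differences:
  age: 23 -> 48
  city: Cairo -> Vienna
  salary: 71000 -> 77000

3 field(s) changed

3 changes: age, city, salary


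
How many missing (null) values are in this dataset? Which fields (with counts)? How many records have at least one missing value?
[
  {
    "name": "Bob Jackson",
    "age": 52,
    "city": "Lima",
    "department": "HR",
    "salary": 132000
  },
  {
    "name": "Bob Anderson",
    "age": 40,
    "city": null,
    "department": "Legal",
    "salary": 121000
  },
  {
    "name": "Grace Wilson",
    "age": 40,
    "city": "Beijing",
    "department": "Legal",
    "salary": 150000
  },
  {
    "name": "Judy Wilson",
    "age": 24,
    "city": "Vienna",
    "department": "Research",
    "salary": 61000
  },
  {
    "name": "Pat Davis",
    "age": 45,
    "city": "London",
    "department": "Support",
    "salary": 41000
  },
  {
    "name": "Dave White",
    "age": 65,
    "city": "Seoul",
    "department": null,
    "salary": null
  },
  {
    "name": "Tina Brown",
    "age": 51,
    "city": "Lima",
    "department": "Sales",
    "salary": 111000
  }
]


Checking for missing (null) values in 7 records:

  Bob Jackson: complete
  Bob Anderson: city
  Grace Wilson: complete
  Judy Wilson: complete
  Pat Davis: complete
  Dave White: department, salary
  Tina Brown: complete

Per field:
  name: 0 missing
  age: 0 missing
  city: 1 missing
  department: 1 missing
  salary: 1 missing

Total missing values: 3
Records with any missing: 2

3 missing values (city: 1, department: 1, salary: 1); 2 incomplete records


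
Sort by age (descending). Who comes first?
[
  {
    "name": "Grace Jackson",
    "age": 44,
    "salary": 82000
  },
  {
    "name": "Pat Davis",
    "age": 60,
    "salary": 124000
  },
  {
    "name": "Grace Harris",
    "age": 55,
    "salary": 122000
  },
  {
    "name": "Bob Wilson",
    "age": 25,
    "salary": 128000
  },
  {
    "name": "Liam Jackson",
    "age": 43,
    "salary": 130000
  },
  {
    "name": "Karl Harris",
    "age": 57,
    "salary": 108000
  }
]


Sort by: age (descending)

Sorted order:
  1. Pat Davis (age = 60)
  2. Karl Harris (age = 57)
  3. Grace Harris (age = 55)
  4. Grace Jackson (age = 44)
  5. Liam Jackson (age = 43)
  6. Bob Wilson (age = 25)

First: Pat Davis

Pat Davis


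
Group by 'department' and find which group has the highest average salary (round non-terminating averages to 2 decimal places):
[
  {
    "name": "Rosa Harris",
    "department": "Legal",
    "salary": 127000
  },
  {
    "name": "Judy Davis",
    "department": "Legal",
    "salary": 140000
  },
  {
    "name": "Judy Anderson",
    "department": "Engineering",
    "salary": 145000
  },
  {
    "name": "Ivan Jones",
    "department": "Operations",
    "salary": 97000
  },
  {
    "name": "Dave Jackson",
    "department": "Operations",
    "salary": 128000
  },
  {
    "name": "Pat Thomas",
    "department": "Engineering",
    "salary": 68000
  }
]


Group by: department

Groups:
  Engineering: 2 people, avg salary = 213000/2 = $106500
  Legal: 2 people, avg salary = 267000/2 = $133500
  Operations: 2 people, avg salary = 225000/2 = $112500

Highest average salary: Legal ($133500)

Legal ($133500)


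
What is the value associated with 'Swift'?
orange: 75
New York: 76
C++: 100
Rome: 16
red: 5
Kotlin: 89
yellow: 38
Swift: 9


Looking up key 'Swift'
Value: 9

9


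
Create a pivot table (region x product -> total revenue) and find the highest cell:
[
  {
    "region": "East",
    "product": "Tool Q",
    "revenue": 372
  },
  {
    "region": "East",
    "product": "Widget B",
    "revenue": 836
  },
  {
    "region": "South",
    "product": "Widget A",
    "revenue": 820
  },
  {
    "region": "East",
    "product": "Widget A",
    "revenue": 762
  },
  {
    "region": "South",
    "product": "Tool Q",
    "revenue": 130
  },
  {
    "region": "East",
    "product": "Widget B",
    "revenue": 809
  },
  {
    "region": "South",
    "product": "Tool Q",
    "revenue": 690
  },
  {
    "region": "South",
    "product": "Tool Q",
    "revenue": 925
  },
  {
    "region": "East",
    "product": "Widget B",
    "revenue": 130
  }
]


Pivot: region (rows) x product (columns) -> total revenue

     Tool Q        Widget A      Widget B    
East           372           762          1775  
South         1745           820             0  

Highest: East / Widget B = $1775

East / Widget B = $1775


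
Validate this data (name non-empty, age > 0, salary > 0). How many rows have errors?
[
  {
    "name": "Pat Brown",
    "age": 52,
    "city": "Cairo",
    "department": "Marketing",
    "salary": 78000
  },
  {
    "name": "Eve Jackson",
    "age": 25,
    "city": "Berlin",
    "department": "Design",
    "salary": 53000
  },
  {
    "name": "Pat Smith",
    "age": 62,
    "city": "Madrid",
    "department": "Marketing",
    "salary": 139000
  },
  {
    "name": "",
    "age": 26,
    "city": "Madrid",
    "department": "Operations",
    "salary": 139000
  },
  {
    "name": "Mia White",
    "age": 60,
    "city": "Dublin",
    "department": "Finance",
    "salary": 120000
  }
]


Validating 5 records:
Rules: name non-empty, age > 0, salary > 0

  Row 1 (Pat Brown): OK
  Row 2 (Eve Jackson): OK
  Row 3 (Pat Smith): OK
  Row 4 (???): empty name
  Row 5 (Mia White): OK

Total errors: 1

1 errors


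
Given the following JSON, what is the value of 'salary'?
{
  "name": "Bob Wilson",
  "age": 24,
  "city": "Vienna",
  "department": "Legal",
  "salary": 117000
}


Looking up field 'salary'
Value: 117000

117000


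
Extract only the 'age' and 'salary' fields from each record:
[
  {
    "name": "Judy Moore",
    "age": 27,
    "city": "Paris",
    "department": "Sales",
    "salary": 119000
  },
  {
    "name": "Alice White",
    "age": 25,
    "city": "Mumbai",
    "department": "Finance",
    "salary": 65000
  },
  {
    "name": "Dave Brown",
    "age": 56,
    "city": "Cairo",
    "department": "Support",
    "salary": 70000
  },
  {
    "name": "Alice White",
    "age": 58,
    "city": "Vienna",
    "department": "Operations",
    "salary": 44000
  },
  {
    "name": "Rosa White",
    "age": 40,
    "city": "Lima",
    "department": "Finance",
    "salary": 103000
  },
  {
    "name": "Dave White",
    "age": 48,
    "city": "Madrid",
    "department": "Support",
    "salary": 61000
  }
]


Original: 6 records with fields: name, age, city, department, salary
Keep: ['age', 'salary']
Drop: ['name', 'city', 'department']
Result: 6 records, 2 fields each

[
  {
    "age": 27,
    "salary": 119000
  },
  {
    "age": 25,
    "salary": 65000
  },
  {
    "age": 56,
    "salary": 70000
  },
  {
    "age": 58,
    "salary": 44000
  },
  {
    "age": 40,
    "salary": 103000
  },
  {
    "age": 48,
    "salary": 61000
  }
]


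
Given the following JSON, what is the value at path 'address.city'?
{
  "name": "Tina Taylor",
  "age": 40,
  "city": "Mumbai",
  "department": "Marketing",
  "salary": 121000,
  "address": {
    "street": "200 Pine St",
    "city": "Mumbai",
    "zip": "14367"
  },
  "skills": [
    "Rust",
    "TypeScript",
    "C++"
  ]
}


Query: address.city
Path: address -> city
Value: Mumbai

Mumbai


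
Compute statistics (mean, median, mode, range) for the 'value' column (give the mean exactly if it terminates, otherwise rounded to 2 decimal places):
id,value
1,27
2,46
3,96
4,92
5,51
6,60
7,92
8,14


Data: [27, 46, 96, 92, 51, 60, 92, 14]
Count: 8
Sum: 478
Mean: 478/8 = 59.75
Sorted: [14, 27, 46, 51, 60, 92, 92, 96]
Median: 55.5
Mode: 92 (2 times)
Range: 96 - 14 = 82
Min: 14, Max: 96

mean=59.75, median=55.5, mode=92, range=82


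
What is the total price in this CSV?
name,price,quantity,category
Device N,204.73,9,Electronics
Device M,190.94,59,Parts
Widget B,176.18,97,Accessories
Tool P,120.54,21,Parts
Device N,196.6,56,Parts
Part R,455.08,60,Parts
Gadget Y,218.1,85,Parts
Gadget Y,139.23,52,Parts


Computing total price:
Values: [204.73, 190.94, 176.18, 120.54, 196.6, 455.08, 218.1, 139.23]
Sum = 1701.40

1701.40


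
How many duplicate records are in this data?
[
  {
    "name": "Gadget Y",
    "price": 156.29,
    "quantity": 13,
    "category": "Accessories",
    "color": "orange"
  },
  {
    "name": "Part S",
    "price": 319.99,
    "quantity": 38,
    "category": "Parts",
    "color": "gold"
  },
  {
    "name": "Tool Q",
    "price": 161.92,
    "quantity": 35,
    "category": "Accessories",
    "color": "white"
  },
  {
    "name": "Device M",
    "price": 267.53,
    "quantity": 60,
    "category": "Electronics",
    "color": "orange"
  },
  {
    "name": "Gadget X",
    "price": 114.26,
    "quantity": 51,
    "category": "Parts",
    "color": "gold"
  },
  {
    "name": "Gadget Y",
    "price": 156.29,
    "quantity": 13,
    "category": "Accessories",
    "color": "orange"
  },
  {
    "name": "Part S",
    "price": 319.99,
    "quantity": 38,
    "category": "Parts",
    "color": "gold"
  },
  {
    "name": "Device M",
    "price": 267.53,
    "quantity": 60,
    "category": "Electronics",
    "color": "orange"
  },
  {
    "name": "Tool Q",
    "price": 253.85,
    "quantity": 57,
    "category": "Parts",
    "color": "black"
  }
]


Checking 9 records for duplicates:

  Row 1: Gadget Y ($156.29, qty 13)
  Row 2: Part S ($319.99, qty 38)
  Row 3: Tool Q ($161.92, qty 35)
  Row 4: Device M ($267.53, qty 60)
  Row 5: Gadget X ($114.26, qty 51)
  Row 6: Gadget Y ($156.29, qty 13) <-- DUPLICATE
  Row 7: Part S ($319.99, qty 38) <-- DUPLICATE
  Row 8: Device M ($267.53, qty 60) <-- DUPLICATE
  Row 9: Tool Q ($253.85, qty 57)

Duplicates found: 3
Unique records: 6

3 duplicates, 6 unique


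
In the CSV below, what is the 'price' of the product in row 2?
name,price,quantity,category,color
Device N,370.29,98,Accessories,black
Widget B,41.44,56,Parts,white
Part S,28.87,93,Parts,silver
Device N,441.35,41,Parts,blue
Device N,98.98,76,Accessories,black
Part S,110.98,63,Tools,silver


Query: Row 2 ('Widget B'), column 'price'
Value: 41.44

41.44


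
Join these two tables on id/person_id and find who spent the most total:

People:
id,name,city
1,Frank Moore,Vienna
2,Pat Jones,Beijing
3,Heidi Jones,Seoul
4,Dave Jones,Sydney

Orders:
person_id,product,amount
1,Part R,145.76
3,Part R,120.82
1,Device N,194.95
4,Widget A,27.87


Join on: people.id = orders.person_id

Joined rows:
  Frank Moore (Vienna) bought Part R for $145.76
  Heidi Jones (Seoul) bought Part R for $120.82
  Frank Moore (Vienna) bought Device N for $194.95
  Dave Jones (Sydney) bought Widget A for $27.87

Total per person:
  Frank Moore: $340.71
  Heidi Jones: $120.82
  Dave Jones: $27.87

Top spender: Frank Moore ($340.71)

Frank Moore ($340.71)


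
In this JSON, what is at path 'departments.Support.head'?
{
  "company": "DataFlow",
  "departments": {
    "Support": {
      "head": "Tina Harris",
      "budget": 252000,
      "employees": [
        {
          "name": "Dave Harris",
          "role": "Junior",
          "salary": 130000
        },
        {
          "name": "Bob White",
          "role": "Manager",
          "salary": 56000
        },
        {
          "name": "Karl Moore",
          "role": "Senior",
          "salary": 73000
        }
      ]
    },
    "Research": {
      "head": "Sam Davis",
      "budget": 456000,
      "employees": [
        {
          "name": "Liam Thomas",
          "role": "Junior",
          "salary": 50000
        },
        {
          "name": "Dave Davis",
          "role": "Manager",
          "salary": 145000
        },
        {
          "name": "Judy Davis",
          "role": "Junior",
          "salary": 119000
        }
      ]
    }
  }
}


Path: departments.Support.head

Navigate:
  -> departments
  -> Support
  -> head = 'Tina Harris'

Tina Harris


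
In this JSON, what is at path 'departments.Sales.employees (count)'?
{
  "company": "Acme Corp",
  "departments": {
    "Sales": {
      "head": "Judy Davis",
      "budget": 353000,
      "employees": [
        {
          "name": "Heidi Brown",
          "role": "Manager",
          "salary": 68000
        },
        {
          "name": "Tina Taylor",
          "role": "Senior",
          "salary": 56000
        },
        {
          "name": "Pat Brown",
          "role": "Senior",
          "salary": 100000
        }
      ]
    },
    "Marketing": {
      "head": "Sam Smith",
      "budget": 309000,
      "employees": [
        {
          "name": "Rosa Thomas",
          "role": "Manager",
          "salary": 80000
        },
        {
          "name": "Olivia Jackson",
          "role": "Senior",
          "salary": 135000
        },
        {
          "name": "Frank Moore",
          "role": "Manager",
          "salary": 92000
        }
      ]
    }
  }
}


Path: departments.Sales.employees (count)

Navigate:
  -> departments
  -> Sales
  -> employees (array, length 3)

3


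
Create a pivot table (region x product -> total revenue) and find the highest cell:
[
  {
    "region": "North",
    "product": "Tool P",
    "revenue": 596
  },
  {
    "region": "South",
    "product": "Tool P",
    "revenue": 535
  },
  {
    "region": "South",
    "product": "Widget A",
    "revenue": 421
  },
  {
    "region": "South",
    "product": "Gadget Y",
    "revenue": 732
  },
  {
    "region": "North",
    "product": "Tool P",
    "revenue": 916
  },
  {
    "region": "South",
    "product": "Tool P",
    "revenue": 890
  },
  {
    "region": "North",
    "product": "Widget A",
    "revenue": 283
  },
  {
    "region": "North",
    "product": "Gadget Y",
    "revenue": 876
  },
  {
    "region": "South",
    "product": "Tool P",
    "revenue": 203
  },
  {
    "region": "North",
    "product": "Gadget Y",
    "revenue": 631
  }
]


Pivot: region (rows) x product (columns) -> total revenue

     Gadget Y      Tool P        Widget A    
North         1507          1512           283  
South          732          1628           421  

Highest: South / Tool P = $1628

South / Tool P = $1628


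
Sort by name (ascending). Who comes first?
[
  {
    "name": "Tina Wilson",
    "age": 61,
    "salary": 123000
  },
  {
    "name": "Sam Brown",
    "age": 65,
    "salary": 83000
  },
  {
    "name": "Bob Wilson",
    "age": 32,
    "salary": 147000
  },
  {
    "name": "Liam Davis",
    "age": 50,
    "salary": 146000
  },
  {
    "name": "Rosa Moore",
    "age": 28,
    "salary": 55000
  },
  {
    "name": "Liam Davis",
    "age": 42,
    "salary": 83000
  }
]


Sort by: name (ascending)

Sorted order:
  1. Bob Wilson (name = Bob Wilson)
  2. Liam Davis (name = Liam Davis)
  3. Liam Davis (name = Liam Davis)
  4. Rosa Moore (name = Rosa Moore)
  5. Sam Brown (name = Sam Brown)
  6. Tina Wilson (name = Tina Wilson)

First: Bob Wilson

Bob Wilson


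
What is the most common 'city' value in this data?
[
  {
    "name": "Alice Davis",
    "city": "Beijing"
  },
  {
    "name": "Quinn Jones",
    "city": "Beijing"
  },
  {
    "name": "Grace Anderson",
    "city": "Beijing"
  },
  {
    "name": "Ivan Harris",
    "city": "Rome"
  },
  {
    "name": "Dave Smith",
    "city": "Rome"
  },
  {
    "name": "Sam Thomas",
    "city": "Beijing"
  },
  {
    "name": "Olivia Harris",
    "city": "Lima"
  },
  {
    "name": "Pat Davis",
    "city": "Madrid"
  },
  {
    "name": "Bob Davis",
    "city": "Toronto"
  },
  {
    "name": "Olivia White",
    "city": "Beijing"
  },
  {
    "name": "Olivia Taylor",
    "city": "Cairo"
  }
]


Counting 'city' values across 11 records:

  Beijing: 5 #####
  Rome: 2 ##
  Lima: 1 #
  Madrid: 1 #
  Toronto: 1 #
  Cairo: 1 #

Most common: Beijing (5 times)

Beijing (5 times)


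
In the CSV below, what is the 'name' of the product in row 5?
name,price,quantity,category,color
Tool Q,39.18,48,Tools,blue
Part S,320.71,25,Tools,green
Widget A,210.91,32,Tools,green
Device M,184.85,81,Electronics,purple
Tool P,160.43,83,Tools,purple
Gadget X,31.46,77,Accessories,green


Query: Row 5 ('Tool P'), column 'name'
Value: Tool P

Tool P


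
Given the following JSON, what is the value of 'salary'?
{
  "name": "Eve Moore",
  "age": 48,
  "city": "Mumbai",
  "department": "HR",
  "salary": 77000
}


Looking up field 'salary'
Value: 77000

77000


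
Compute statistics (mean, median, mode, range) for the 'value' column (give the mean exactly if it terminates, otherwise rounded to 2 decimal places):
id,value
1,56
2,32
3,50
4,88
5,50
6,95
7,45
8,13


Data: [56, 32, 50, 88, 50, 95, 45, 13]
Count: 8
Sum: 429
Mean: 429/8 = 53.625
Sorted: [13, 32, 45, 50, 50, 56, 88, 95]
Median: 50.0
Mode: 50 (2 times)
Range: 95 - 13 = 82
Min: 13, Max: 95

mean=53.625, median=50.0, mode=50, range=82


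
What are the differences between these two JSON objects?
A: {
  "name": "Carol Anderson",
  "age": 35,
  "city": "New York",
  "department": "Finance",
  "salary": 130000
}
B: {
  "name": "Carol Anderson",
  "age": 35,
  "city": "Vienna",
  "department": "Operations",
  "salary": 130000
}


Comparing each field (in key order):
  name: same
  age: same
  city: DIFFERENT
  department: DIFFERENT
  salary: same
Differences:
  city: New York -> Vienna
  department: Finance -> Operations

2 field(s) changed

2 changes: city, department


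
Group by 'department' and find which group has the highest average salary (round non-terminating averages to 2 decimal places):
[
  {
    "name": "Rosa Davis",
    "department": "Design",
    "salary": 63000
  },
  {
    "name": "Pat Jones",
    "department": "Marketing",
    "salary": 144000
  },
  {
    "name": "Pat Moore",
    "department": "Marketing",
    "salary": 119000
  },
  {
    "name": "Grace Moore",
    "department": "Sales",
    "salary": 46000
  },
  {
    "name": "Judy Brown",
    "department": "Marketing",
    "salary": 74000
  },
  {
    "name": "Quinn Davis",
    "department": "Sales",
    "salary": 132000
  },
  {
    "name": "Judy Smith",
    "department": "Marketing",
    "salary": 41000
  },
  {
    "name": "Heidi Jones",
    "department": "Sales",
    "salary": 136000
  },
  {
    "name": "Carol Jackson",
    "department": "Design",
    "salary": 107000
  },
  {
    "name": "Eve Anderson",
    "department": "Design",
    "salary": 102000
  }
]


Group by: department

Groups:
  Design: 3 people, avg salary = 272000/3 ≈ $90666.67
  Marketing: 4 people, avg salary = 378000/4 = $94500
  Sales: 3 people, avg salary = 314000/3 ≈ $104666.67

Highest average salary: Sales (≈$104666.67)

Sales (≈$104666.67)


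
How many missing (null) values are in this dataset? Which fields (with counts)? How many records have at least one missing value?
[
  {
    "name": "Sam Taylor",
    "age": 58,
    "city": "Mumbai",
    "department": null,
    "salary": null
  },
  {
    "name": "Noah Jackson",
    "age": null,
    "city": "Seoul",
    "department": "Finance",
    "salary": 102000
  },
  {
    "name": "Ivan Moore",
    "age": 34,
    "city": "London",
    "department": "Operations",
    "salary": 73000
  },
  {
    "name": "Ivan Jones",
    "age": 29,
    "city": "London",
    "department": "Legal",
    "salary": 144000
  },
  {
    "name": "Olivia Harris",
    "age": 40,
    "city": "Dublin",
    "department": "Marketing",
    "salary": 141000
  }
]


Checking for missing (null) values in 5 records:

  Sam Taylor: department, salary
  Noah Jackson: age
  Ivan Moore: complete
  Ivan Jones: complete
  Olivia Harris: complete

Per field:
  name: 0 missing
  age: 1 missing
  city: 0 missing
  department: 1 missing
  salary: 1 missing

Total missing values: 3
Records with any missing: 2

3 missing values (age: 1, department: 1, salary: 1); 2 incomplete records


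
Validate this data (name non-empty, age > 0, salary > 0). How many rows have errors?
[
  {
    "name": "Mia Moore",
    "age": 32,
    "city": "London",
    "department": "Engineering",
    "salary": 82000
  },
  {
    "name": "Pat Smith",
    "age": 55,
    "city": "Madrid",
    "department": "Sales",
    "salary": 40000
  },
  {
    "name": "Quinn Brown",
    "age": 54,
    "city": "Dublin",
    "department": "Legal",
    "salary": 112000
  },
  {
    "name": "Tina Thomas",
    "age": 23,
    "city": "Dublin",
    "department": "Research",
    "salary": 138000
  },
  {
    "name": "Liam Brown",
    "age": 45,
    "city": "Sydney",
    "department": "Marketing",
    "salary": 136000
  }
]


Validating 5 records:
Rules: name non-empty, age > 0, salary > 0

  Row 1 (Mia Moore): OK
  Row 2 (Pat Smith): OK
  Row 3 (Quinn Brown): OK
  Row 4 (Tina Thomas): OK
  Row 5 (Liam Brown): OK

Total errors: 0

0 errors


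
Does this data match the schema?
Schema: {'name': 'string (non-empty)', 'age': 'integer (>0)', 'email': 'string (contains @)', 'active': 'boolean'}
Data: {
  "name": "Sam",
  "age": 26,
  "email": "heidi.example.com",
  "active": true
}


Validating each field against schema:
  name: OK (non-empty string)
  age: OK (positive integer)
  email: FAIL ("heidi.example.com" does not contain @)
  active: OK (boolean)

Result: INVALID (1 error: email)

INVALID (1 error: email)


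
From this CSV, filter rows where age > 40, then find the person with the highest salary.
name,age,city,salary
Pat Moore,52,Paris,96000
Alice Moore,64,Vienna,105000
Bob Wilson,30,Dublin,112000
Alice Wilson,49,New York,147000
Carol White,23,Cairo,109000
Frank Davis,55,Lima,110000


Filter: age > 40
Sort by: salary (descending)

Filtered records (4):
  Alice Wilson, age 49, salary $147000
  Frank Davis, age 55, salary $110000
  Alice Moore, age 64, salary $105000
  Pat Moore, age 52, salary $96000

Highest salary: Alice Wilson ($147000)

Alice Wilson


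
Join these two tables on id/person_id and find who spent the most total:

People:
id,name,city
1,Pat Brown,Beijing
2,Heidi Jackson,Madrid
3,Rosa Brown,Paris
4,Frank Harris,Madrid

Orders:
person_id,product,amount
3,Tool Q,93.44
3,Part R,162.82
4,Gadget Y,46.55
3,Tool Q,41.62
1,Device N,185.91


Join on: people.id = orders.person_id

Joined rows:
  Rosa Brown (Paris) bought Tool Q for $93.44
  Rosa Brown (Paris) bought Part R for $162.82
  Frank Harris (Madrid) bought Gadget Y for $46.55
  Rosa Brown (Paris) bought Tool Q for $41.62
  Pat Brown (Beijing) bought Device N for $185.91

Total per person:
  Rosa Brown: $297.88
  Pat Brown: $185.91
  Frank Harris: $46.55

Top spender: Rosa Brown ($297.88)

Rosa Brown ($297.88)


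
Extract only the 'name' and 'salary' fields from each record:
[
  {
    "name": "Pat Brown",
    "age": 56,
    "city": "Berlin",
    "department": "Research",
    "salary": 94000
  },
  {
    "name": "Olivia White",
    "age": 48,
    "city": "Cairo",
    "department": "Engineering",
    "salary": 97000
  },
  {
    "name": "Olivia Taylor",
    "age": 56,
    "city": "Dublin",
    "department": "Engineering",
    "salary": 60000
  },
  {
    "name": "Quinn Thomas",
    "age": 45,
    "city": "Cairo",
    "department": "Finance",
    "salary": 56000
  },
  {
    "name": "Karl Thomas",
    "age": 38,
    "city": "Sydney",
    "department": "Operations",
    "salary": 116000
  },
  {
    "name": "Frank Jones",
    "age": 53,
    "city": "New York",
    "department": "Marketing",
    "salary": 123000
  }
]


Original: 6 records with fields: name, age, city, department, salary
Keep: ['name', 'salary']
Drop: ['age', 'city', 'department']
Result: 6 records, 2 fields each

[
  {
    "name": "Pat Brown",
    "salary": 94000
  },
  {
    "name": "Olivia White",
    "salary": 97000
  },
  {
    "name": "Olivia Taylor",
    "salary": 60000
  },
  {
    "name": "Quinn Thomas",
    "salary": 56000
  },
  {
    "name": "Karl Thomas",
    "salary": 116000
  },
  {
    "name": "Frank Jones",
    "salary": 123000
  }
]


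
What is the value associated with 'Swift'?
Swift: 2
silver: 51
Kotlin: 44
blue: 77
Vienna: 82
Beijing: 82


Looking up key 'Swift'
Value: 2

2


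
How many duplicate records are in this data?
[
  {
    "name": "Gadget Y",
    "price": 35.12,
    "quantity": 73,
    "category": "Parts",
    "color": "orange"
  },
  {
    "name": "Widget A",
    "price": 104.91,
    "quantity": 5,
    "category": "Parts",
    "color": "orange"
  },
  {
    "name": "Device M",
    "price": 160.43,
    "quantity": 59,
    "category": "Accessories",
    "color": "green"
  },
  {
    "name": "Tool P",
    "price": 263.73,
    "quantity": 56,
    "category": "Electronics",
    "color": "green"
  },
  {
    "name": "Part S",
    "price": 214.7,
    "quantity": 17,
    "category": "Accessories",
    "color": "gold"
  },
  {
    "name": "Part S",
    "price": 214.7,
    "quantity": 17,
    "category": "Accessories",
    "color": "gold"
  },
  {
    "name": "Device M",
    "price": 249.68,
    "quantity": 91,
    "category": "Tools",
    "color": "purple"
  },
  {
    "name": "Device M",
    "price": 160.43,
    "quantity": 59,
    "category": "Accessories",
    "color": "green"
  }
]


Checking 8 records for duplicates:

  Row 1: Gadget Y ($35.12, qty 73)
  Row 2: Widget A ($104.91, qty 5)
  Row 3: Device M ($160.43, qty 59)
  Row 4: Tool P ($263.73, qty 56)
  Row 5: Part S ($214.7, qty 17)
  Row 6: Part S ($214.7, qty 17) <-- DUPLICATE
  Row 7: Device M ($249.68, qty 91)
  Row 8: Device M ($160.43, qty 59) <-- DUPLICATE

Duplicates found: 2
Unique records: 6

2 duplicates, 6 unique


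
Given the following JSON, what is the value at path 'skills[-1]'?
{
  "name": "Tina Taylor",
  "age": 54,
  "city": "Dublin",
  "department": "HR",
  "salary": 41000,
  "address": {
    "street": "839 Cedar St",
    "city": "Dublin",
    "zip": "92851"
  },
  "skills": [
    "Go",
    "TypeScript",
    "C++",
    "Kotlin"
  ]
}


Query: skills[-1]
Path: skills -> last element
Value: Kotlin

Kotlin


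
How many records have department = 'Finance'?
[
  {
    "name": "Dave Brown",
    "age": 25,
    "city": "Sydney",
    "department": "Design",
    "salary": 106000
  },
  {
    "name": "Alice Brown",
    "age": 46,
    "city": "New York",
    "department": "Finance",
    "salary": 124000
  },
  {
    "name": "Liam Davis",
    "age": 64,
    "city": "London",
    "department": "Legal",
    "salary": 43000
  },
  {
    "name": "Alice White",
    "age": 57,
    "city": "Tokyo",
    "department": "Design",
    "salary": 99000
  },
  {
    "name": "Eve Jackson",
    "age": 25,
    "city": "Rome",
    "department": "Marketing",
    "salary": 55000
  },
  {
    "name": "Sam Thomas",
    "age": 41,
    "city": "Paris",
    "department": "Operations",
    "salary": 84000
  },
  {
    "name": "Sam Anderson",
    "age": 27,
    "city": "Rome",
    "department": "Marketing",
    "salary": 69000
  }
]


Data: 7 records
Condition: department = 'Finance'

Checking each record:
  Dave Brown: Design
  Alice Brown: Finance MATCH
  Liam Davis: Legal
  Alice White: Design
  Eve Jackson: Marketing
  Sam Thomas: Operations
  Sam Anderson: Marketing

Count: 1

1


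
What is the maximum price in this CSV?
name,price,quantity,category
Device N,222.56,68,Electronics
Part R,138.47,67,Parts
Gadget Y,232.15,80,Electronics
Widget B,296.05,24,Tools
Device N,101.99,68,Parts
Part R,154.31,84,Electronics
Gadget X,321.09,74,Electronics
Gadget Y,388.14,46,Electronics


Computing maximum price:
Values: [222.56, 138.47, 232.15, 296.05, 101.99, 154.31, 321.09, 388.14]
Max = 388.14

388.14


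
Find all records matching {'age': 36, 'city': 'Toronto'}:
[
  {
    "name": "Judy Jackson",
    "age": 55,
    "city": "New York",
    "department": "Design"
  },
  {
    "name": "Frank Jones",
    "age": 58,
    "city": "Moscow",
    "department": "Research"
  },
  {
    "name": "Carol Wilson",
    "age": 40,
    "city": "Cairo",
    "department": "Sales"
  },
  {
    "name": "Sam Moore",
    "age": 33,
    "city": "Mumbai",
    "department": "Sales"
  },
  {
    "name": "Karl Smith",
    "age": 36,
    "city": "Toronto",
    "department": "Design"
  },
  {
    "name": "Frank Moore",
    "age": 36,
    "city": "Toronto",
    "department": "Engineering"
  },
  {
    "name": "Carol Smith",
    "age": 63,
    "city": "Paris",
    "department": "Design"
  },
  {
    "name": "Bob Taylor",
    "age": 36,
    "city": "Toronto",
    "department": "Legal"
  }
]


Search criteria: {'age': 36, 'city': 'Toronto'}

Checking 8 records:
  Judy Jackson: {age: 55, city: New York}
  Frank Jones: {age: 58, city: Moscow}
  Carol Wilson: {age: 40, city: Cairo}
  Sam Moore: {age: 33, city: Mumbai}
  Karl Smith: {age: 36, city: Toronto} <-- MATCH
  Frank Moore: {age: 36, city: Toronto} <-- MATCH
  Carol Smith: {age: 63, city: Paris}
  Bob Taylor: {age: 36, city: Toronto} <-- MATCH

Matches: ["Karl Smith", "Frank Moore", "Bob Taylor"]

["Karl Smith", "Frank Moore", "Bob Taylor"]


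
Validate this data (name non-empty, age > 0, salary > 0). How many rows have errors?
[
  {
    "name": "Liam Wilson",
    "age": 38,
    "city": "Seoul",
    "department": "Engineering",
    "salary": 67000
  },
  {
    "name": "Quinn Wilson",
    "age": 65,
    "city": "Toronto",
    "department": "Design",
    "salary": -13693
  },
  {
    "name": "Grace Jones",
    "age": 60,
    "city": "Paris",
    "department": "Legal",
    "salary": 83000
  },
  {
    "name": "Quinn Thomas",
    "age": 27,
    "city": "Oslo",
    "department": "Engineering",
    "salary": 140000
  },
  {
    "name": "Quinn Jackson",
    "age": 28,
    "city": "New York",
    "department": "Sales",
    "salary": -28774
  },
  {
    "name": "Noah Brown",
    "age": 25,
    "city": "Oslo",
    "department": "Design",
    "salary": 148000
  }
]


Validating 6 records:
Rules: name non-empty, age > 0, salary > 0

  Row 1 (Liam Wilson): OK
  Row 2 (Quinn Wilson): negative salary: -13693
  Row 3 (Grace Jones): OK
  Row 4 (Quinn Thomas): OK
  Row 5 (Quinn Jackson): negative salary: -28774
  Row 6 (Noah Brown): OK

Total errors: 2

2 errors


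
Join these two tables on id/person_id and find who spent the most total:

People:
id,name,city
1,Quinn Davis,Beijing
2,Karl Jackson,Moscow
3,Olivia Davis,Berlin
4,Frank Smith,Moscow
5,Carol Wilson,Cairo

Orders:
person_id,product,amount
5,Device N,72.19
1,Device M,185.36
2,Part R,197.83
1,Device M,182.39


Join on: people.id = orders.person_id

Joined rows:
  Carol Wilson (Cairo) bought Device N for $72.19
  Quinn Davis (Beijing) bought Device M for $185.36
  Karl Jackson (Moscow) bought Part R for $197.83
  Quinn Davis (Beijing) bought Device M for $182.39

Total per person:
  Quinn Davis: $367.75
  Karl Jackson: $197.83
  Carol Wilson: $72.19

Top spender: Quinn Davis ($367.75)

Quinn Davis ($367.75)


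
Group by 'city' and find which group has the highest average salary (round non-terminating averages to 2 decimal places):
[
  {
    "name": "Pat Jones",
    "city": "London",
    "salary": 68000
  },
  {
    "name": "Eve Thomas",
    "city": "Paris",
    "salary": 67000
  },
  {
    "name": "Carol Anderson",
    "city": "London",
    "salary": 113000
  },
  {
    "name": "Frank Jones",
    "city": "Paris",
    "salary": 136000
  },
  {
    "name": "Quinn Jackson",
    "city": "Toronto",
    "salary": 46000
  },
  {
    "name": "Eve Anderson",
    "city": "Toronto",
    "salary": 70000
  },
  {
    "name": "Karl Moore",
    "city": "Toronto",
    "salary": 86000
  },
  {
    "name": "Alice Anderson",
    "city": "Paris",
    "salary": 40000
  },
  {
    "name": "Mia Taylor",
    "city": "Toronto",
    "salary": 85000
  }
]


Group by: city

Groups:
  London: 2 people, avg salary = 181000/2 = $90500
  Paris: 3 people, avg salary = 243000/3 = $81000
  Toronto: 4 people, avg salary = 287000/4 = $71750

Highest average salary: London ($90500)

London ($90500)


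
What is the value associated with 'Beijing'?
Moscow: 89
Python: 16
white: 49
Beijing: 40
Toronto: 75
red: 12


Looking up key 'Beijing'
Value: 40

40


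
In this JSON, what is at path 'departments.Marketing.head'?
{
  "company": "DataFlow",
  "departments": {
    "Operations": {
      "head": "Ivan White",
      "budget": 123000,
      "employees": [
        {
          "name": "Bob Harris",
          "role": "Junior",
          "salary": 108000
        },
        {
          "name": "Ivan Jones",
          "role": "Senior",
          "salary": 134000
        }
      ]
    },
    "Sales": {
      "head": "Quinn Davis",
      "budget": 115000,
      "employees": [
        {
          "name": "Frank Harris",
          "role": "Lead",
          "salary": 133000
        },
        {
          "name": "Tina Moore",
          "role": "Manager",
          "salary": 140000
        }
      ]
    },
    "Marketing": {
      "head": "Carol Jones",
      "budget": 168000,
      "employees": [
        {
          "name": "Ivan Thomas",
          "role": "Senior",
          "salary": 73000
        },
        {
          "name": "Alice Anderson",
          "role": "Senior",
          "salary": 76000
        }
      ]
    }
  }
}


Path: departments.Marketing.head

Navigate:
  -> departments
  -> Marketing
  -> head = 'Carol Jones'

Carol Jones


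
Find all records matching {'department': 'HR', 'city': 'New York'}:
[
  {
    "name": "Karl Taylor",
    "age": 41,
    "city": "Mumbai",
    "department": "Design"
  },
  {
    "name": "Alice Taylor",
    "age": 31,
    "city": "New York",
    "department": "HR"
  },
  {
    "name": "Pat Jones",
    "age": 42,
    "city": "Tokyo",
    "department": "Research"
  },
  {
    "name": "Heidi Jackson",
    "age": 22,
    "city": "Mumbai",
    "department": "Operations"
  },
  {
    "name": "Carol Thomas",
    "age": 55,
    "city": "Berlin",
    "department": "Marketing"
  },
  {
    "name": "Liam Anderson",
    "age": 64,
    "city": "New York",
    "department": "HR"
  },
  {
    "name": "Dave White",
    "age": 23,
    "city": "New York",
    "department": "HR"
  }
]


Search criteria: {'department': 'HR', 'city': 'New York'}

Checking 7 records:
  Karl Taylor: {department: Design, city: Mumbai}
  Alice Taylor: {department: HR, city: New York} <-- MATCH
  Pat Jones: {department: Research, city: Tokyo}
  Heidi Jackson: {department: Operations, city: Mumbai}
  Carol Thomas: {department: Marketing, city: Berlin}
  Liam Anderson: {department: HR, city: New York} <-- MATCH
  Dave White: {department: HR, city: New York} <-- MATCH

Matches: ["Alice Taylor", "Liam Anderson", "Dave White"]

["Alice Taylor", "Liam Anderson", "Dave White"]


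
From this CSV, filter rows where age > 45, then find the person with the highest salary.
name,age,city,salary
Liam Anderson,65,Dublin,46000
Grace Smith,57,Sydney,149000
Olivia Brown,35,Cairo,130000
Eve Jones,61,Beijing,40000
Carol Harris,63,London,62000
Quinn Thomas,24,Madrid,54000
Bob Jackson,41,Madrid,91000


Filter: age > 45
Sort by: salary (descending)

Filtered records (4):
  Grace Smith, age 57, salary $149000
  Carol Harris, age 63, salary $62000
  Liam Anderson, age 65, salary $46000
  Eve Jones, age 61, salary $40000

Highest salary: Grace Smith ($149000)

Grace Smith


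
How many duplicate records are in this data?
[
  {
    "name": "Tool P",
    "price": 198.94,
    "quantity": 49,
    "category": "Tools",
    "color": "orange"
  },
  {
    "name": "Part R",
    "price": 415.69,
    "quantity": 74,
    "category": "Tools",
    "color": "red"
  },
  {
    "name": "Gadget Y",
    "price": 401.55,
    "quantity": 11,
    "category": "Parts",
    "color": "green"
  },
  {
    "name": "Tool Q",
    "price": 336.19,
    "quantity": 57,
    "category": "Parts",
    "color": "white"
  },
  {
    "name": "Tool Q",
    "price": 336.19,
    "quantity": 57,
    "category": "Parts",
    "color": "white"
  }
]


Checking 5 records for duplicates:

  Row 1: Tool P ($198.94, qty 49)
  Row 2: Part R ($415.69, qty 74)
  Row 3: Gadget Y ($401.55, qty 11)
  Row 4: Tool Q ($336.19, qty 57)
  Row 5: Tool Q ($336.19, qty 57) <-- DUPLICATE

Duplicates found: 1
Unique records: 4

1 duplicates, 4 unique


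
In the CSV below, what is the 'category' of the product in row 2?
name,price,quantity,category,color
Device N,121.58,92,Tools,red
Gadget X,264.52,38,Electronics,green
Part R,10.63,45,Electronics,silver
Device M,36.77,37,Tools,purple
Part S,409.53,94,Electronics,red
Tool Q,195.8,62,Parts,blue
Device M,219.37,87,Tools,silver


Query: Row 2 ('Gadget X'), column 'category'
Value: Electronics

Electronics


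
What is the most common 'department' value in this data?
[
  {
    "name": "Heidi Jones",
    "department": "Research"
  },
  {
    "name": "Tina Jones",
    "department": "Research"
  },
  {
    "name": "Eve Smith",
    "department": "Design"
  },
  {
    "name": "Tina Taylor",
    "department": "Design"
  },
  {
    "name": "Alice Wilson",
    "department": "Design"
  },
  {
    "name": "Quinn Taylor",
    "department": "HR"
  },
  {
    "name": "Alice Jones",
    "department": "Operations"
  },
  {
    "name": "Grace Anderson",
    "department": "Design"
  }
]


Counting 'department' values across 8 records:

  Design: 4 ####
  Research: 2 ##
  HR: 1 #
  Operations: 1 #

Most common: Design (4 times)

Design (4 times)
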